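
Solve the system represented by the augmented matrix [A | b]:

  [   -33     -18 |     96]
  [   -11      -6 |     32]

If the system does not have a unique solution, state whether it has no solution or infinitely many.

infinitely many solutions

Row-reduce:
R1 ← R1 / (-33).
R2 ← R2 + 11·R1.
Rank is 1 with 2 unknowns, leaving x_2 free.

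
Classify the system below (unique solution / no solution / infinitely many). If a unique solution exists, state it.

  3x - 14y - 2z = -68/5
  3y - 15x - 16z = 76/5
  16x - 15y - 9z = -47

x = -2, y = 2/5, z = 1

Row-reduce the augmented matrix:
R1 ← R1 / (3).
R2 ← R2 + 15·R1.
R3 ← R3 − 16·R1.
R2 ← R2 / (-67).
R1 ← R1 + 14/3·R2.
R3 ← R3 − 179/3·R2.
R3 ← R3 / (-4319/201).
R1 ← R1 − 230/201·R3.
R2 ← R2 − 26/67·R3.
Reading off the reduced rows gives x = -2, y = 2/5, z = 1.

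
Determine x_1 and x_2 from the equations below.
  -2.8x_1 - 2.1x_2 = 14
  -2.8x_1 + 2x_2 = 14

Row-reduce the augmented matrix:
R1 ← R1 / (-14/5).
R2 ← R2 + 14/5·R1.
R2 ← R2 / (41/10).
R1 ← R1 − 3/4·R2.
Reading off the reduced rows gives x_1 = -5, x_2 = 0.

x_1 = -5, x_2 = 0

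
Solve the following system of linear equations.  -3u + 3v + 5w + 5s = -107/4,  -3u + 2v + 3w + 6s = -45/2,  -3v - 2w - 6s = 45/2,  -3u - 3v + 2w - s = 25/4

u = 1/2, v = -3, w = -3/2, s = -7/4

Row-reduce the augmented matrix:
R1 ← R1 / (-3).
R2 ← R2 + 3·R1.
R4 ← R4 + 3·R1.
R2 ← R2 / (-1).
R1 ← R1 + 1·R2.
R3 ← R3 + 3·R2.
R4 ← R4 + 6·R2.
R3 ← R3 / (4).
R1 ← R1 − 1/3·R3.
R2 ← R2 − 2·R3.
R4 ← R4 − 9·R3.
R4 ← R4 / (33/4).
R1 ← R1 + 23/12·R4.
R2 ← R2 − 7/2·R4.
R3 ← R3 + 9/4·R4.
Reading off the reduced rows gives u = 1/2, v = -3, w = -3/2, s = -7/4.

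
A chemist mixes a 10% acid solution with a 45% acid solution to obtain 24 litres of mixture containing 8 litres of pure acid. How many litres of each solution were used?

litres of solution A: 8, litres of solution B: 16

Let a = litres of solution A, b = litres of solution B.
  a + b = 24
  (1/10)a + (9/20)b = 8
Row-reduce the augmented matrix:
R2 ← R2 − 1/10·R1.
R2 ← R2 / (7/20).
R1 ← R1 − 1·R2.
Reading off the reduced rows gives a = 8, b = 16.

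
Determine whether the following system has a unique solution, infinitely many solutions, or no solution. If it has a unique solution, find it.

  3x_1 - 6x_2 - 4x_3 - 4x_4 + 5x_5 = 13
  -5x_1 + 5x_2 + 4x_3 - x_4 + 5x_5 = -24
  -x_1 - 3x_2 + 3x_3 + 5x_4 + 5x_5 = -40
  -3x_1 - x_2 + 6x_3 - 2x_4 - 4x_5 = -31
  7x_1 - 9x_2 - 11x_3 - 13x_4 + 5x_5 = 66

Row-reduce:
R1 ← R1 / (3).
R2 ← R2 + 5·R1.
R3 ← R3 + 1·R1.
R4 ← R4 + 3·R1.
R5 ← R5 − 7·R1.
R2 ← R2 / (-5).
R1 ← R1 + 2·R2.
R3 ← R3 + 5·R2.
R4 ← R4 + 7·R2.
R5 ← R5 − 5·R2.
R3 ← R3 / (13/3).
R1 ← R1 + 4/15·R3.
R2 ← R2 − 8/15·R3.
R4 ← R4 − 86/15·R3.
R5 ← R5 + 13/3·R3.
R4 ← R4 / (-667/65).
R1 ← R1 − 158/65·R4.
R2 ← R2 − 9/65·R4.
R3 ← R3 − 34/13·R4.
Rank is 4 with 5 unknowns, leaving x_5 free.

infinitely many solutions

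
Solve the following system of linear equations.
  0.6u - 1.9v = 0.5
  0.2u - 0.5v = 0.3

Row-reduce the augmented matrix:
R1 ← R1 / (3/5).
R2 ← R2 − 1/5·R1.
R2 ← R2 / (2/15).
R1 ← R1 + 19/6·R2.
Reading off the reduced rows gives u = 4, v = 1.

u = 4, v = 1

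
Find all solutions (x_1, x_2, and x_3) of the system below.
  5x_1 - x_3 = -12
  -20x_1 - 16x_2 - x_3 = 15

Row-reduce:
R1 ← R1 / (5).
R2 ← R2 + 20·R1.
R2 ← R2 / (-16).
Rank is 2 with 3 unknowns, leaving x_3 free.

infinitely many solutions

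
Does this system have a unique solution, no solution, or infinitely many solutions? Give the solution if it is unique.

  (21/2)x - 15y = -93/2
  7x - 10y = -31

infinitely many solutions

Row-reduce:
R1 ← R1 / (21/2).
R2 ← R2 − 7·R1.
Rank is 1 with 2 unknowns, leaving y free.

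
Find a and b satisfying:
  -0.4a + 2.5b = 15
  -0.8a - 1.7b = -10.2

a = 0, b = 6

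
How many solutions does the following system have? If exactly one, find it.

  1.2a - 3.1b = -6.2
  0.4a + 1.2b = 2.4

a = 0, b = 2

Row-reduce the augmented matrix:
R1 ← R1 / (6/5).
R2 ← R2 − 2/5·R1.
R2 ← R2 / (67/30).
R1 ← R1 + 31/12·R2.
Reading off the reduced rows gives a = 0, b = 2.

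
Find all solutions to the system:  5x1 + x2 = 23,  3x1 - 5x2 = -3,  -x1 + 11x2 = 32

no solution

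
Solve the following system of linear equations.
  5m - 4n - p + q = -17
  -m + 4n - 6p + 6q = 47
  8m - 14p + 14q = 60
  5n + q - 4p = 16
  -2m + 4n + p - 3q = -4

Row-reduce the augmented matrix:
R1 ← R1 / (5).
R2 ← R2 + 1·R1.
R3 ← R3 − 8·R1.
R5 ← R5 + 2·R1.
R2 ← R2 / (16/5).
R1 ← R1 + 4/5·R2.
R3 ← R3 − 32/5·R2.
R4 ← R4 − 5·R2.
R5 ← R5 − 12/5·R2.
Swap R3 and R4.
R3 ← R3 / (91/16).
R1 ← R1 + 7/4·R3.
R2 ← R2 + 31/16·R3.
R5 ← R5 − 21/4·R3.
Swap R4 and R5.
R4 ← R4 / (10/13).
R1 ← R1 + 12/13·R4.
R2 ← R2 + 93/91·R4.
R3 ← R3 + 139/91·R4.
R5 reduces to 0 = 0, so the extra equation is consistent.
Reading off the reduced rows gives m = -3, n = 2, p = 0, q = 6.

m = -3, n = 2, p = 0, q = 6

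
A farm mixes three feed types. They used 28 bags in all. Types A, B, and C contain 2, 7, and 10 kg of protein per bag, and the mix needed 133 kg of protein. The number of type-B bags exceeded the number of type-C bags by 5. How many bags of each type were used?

type-A bags: 15, type-B bags: 9, type-C bags: 4

Let a = type-A bags, b = type-B bags, c = type-C bags.
  a + b + c = 28
  2a + 7b + 10c = 133
  b - c = 5
Row-reduce the augmented matrix:
R2 ← R2 − 2·R1.
R2 ← R2 / (5).
R1 ← R1 − 1·R2.
R3 ← R3 − 1·R2.
R3 ← R3 / (-13/5).
R1 ← R1 + 3/5·R3.
R2 ← R2 − 8/5·R3.
Reading off the reduced rows gives a = 15, b = 9, c = 4.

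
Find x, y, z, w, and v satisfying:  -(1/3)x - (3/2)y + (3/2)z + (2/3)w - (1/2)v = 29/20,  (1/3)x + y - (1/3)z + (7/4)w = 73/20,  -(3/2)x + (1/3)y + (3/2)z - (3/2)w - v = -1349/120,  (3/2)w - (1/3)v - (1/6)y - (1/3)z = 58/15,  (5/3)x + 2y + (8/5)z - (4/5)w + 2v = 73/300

x = 5/4, y = -2, z = -1, w = 14/5, v = 3

Row-reduce the augmented matrix:
R1 ← R1 / (-1/3).
R2 ← R2 − 1/3·R1.
R3 ← R3 + 3/2·R1.
R5 ← R5 − 5/3·R1.
R2 ← R2 / (-1/2).
R1 ← R1 − 9/2·R2.
R3 ← R3 − 85/12·R2.
R4 ← R4 + 1/6·R2.
R5 ← R5 + 11/2·R2.
R3 ← R3 / (203/18).
R1 ← R1 − 6·R3.
R2 ← R2 + 7/3·R3.
R4 ← R4 + 13/18·R3.
R5 ← R5 + 56/15·R3.
R4 ← R4 / (12661/4872).
R1 ← R1 − 3191/812·R4.
R2 ← R2 − 153/116·R4.
R3 ← R3 − 2141/812·R4.
R5 ← R5 + 24719/1740·R4.
R5 ← R5 / (21977/189915).
R1 ← R1 − 11653/12661·R5.
R2 ← R2 − 852/12661·R5.
R3 ← R3 − 391/12661·R5.
R4 ← R4 + 2632/12661·R5.
Reading off the reduced rows gives x = 5/4, y = -2, z = -1, w = 14/5, v = 3.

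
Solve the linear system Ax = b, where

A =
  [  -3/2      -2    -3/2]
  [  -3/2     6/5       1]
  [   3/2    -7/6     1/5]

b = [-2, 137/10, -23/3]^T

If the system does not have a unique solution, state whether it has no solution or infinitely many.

Row-reduce the augmented matrix:
R1 ← R1 / (-3/2).
R2 ← R2 + 3/2·R1.
R3 ← R3 − 3/2·R1.
R2 ← R2 / (16/5).
R1 ← R1 − 4/3·R2.
R3 ← R3 + 19/6·R2.
R3 ← R3 / (1127/960).
R1 ← R1 + 1/24·R3.
R2 ← R2 − 25/32·R3.
Reading off the reduced rows gives x_1 = -5, x_2 = 1, x_3 = 5.

x_1 = -5, x_2 = 1, x_3 = 5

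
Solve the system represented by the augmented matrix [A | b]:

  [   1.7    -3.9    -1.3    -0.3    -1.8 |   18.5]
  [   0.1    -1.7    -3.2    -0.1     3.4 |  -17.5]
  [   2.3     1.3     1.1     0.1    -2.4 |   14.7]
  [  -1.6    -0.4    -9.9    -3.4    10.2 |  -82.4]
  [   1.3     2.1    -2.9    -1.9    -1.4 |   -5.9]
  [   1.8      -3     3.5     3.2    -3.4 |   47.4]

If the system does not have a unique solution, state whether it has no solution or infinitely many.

Row-reduce the augmented matrix:
R1 ← R1 / (17/10).
R2 ← R2 − 1/10·R1.
R3 ← R3 − 23/10·R1.
R4 ← R4 + 8/5·R1.
R5 ← R5 − 13/10·R1.
R6 ← R6 − 9/5·R1.
R2 ← R2 / (-25/17).
R1 ← R1 + 39/17·R2.
R3 ← R3 − 559/85·R2.
R4 ← R4 + 346/85·R2.
R5 ← R5 − 432/85·R2.
R6 ← R6 − 96/85·R2.
R3 ← R3 / (-13887/1250).
R1 ← R1 − 1027/250·R3.
R2 ← R2 − 531/250·R3.
R4 ← R4 + 3097/1250·R3.
R5 ← R5 + 7938/625·R3.
R6 ← R6 − 3097/1250·R3.
R4 ← R4 / (-241987/69435).
R1 ← R1 − 40/13887·R4.
R2 ← R2 − 127/1543·R4.
R3 ← R3 + 172/13887·R4.
R5 ← R5 + 16298/7715·R4.
R6 ← R6 − 241987/69435·R4.
R5 ← R5 / (-3654986/1209935).
R1 ← R1 + 174585/241987·R5.
R2 ← R2 − 123209/241987·R5.
R3 ← R3 + 338226/241987·R5.
R4 ← R4 − 326536/241987·R5.
R6 reduces to 0 = 0, so the extra equation is consistent.
Reading off the reduced rows gives x_1 = 1, x_2 = -2, x_3 = 0, x_4 = 6, x_5 = -6.

x_1 = 1, x_2 = -2, x_3 = 0, x_4 = 6, x_5 = -6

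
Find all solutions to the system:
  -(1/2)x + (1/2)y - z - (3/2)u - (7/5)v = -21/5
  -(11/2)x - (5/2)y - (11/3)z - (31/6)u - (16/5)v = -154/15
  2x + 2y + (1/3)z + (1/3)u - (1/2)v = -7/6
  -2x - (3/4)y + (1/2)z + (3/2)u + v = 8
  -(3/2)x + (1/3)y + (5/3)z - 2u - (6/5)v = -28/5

Row-reduce:
R1 ← R1 / (-1/2).
R2 ← R2 + 11/2·R1.
R3 ← R3 − 2·R1.
R4 ← R4 + 2·R1.
R5 ← R5 + 3/2·R1.
R2 ← R2 / (-8).
R1 ← R1 + 1·R2.
R3 ← R3 − 4·R2.
R4 ← R4 + 11/4·R2.
R5 ← R5 + 7/6·R2.
Swap R3 and R4.
R3 ← R3 / (95/48).
R1 ← R1 − 13/12·R3.
R2 ← R2 + 11/12·R3.
R5 ← R5 − 259/72·R3.
Swap R4 and R5.
R4 ← R4 / (-3251/570).
R1 ← R1 + 37/95·R4.
R2 ← R2 − 24/95·R4.
R3 ← R3 − 173/95·R4.
Rank is 4 with 5 unknowns, leaving v free.

infinitely many solutions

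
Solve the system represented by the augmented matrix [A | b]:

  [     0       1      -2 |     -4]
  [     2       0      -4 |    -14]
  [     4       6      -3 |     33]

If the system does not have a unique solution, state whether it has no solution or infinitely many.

x_1 = 3, x_2 = 6, x_3 = 5

Row-reduce the augmented matrix:
Swap R1 and R2.
R1 ← R1 / (2).
R3 ← R3 − 4·R1.
R3 ← R3 − 6·R2.
R3 ← R3 / (17).
R1 ← R1 + 2·R3.
R2 ← R2 + 2·R3.
Reading off the reduced rows gives x_1 = 3, x_2 = 6, x_3 = 5.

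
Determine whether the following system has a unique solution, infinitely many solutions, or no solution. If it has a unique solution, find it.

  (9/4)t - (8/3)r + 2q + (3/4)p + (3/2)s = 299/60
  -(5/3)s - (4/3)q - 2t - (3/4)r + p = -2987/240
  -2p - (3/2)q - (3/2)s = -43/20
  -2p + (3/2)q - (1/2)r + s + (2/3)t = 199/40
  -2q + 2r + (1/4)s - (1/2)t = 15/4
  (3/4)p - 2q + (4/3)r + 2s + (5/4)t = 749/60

Row-reduce the augmented matrix:
R1 ← R1 / (3/4).
R2 ← R2 − 1·R1.
R3 ← R3 + 2·R1.
R4 ← R4 + 2·R1.
R6 ← R6 − 3/4·R1.
R2 ← R2 / (-4).
R1 ← R1 − 8/3·R2.
R3 ← R3 − 23/6·R2.
R4 ← R4 − 41/6·R2.
R5 ← R5 + 2·R2.
R6 ← R6 + 4·R2.
R3 ← R3 / (-3821/864).
R1 ← R1 + 91/54·R3.
R2 ← R2 + 101/144·R3.
R4 ← R4 + 2435/864·R3.
R5 ← R5 − 43/72·R3.
R6 ← R6 − 43/36·R3.
R4 ← R4 / (-4721/7642).
R1 ← R1 + 222/3821·R4.
R2 ← R2 − 4117/3821·R4.
R3 ← R3 − 876/3821·R4.
R5 ← R5 − 29749/15284·R4.
R6 ← R6 − 29749/7642·R4.
R5 ← R5 / (-174787/28326).
R1 ← R1 + 2573/4721·R5.
R2 ← R2 + 50348/14163·R5.
R3 ← R3 + 5924/4721·R5.
R4 ← R4 − 60640/14163·R5.
R6 ← R6 + 174787/14163·R5.
R6 reduces to 0 = 0, so the extra equation is consistent.
Reading off the reduced rows gives p = -4/5, q = -1/2, r = 7/4, s = 3, t = 3.

p = -4/5, q = -1/2, r = 7/4, s = 3, t = 3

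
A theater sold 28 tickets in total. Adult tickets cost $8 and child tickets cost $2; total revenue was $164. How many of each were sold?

Let a = adult tickets, c = child tickets.
  a + c = 28
  8a + 2c = 164
From equation 1: a = 28 − c.
Substitute into equation 2 and solve: c = 10.
Then a = 18.

adult tickets: 18, child tickets: 10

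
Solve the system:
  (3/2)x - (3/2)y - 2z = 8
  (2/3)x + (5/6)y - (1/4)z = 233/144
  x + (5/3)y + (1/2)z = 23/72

x = 2, y = -1/3, z = -9/4

Row-reduce the augmented matrix:
R1 ← R1 / (3/2).
R2 ← R2 − 2/3·R1.
R3 ← R3 − 1·R1.
R2 ← R2 / (3/2).
R1 ← R1 + 1·R2.
R3 ← R3 − 8/3·R2.
R3 ← R3 / (113/162).
R1 ← R1 + 49/54·R3.
R2 ← R2 − 23/54·R3.
Reading off the reduced rows gives x = 2, y = -1/3, z = -9/4.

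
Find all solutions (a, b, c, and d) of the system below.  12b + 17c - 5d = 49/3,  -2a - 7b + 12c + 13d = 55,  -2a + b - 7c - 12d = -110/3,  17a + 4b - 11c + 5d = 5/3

a = 2, b = -2, c = 8/3, d = 1

Row-reduce the augmented matrix:
Swap R1 and R2.
R1 ← R1 / (-2).
R3 ← R3 + 2·R1.
R4 ← R4 − 17·R1.
R2 ← R2 / (12).
R1 ← R1 − 7/2·R2.
R3 ← R3 − 8·R2.
R4 ← R4 + 111/2·R2.
R3 ← R3 / (-91/3).
R1 ← R1 + 263/24·R3.
R2 ← R2 − 17/12·R3.
R4 ← R4 − 1357/8·R3.
R4 ← R4 / (-403/14).
R1 ← R1 − 39/14·R4.
R2 ← R2 + 10/7·R4.
R3 ← R3 − 5/7·R4.
Reading off the reduced rows gives a = 2, b = -2, c = 8/3, d = 1.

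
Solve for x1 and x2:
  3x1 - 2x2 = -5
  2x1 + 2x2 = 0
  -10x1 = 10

x1 = -1, x2 = 1

Row-reduce the augmented matrix:
R1 ← R1 / (3).
R2 ← R2 − 2·R1.
R3 ← R3 + 10·R1.
R2 ← R2 / (10/3).
R1 ← R1 + 2/3·R2.
R3 ← R3 + 20/3·R2.
R3 reduces to 0 = 0, so the extra equation is consistent.
Reading off the reduced rows gives x1 = -1, x2 = 1.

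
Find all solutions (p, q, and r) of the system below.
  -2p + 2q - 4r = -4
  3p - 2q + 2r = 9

Row-reduce:
R1 ← R1 / (-2).
R2 ← R2 − 3·R1.
R1 ← R1 + 1·R2.
Rank is 2 with 3 unknowns, leaving r free.

infinitely many solutions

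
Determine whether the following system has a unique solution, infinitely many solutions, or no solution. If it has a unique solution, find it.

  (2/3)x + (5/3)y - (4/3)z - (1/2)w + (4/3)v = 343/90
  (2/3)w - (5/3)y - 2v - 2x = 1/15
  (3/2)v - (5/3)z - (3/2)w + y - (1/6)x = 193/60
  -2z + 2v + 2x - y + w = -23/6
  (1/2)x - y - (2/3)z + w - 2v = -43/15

Row-reduce the augmented matrix:
R1 ← R1 / (2/3).
R2 ← R2 + 2·R1.
R3 ← R3 + 1/6·R1.
R4 ← R4 − 2·R1.
R5 ← R5 − 1/2·R1.
R2 ← R2 / (10/3).
R1 ← R1 − 5/2·R2.
R3 ← R3 − 17/12·R2.
R4 ← R4 + 6·R2.
R5 ← R5 + 9/4·R2.
R3 ← R3 / (-3/10).
R1 ← R1 − 1·R3.
R2 ← R2 + 6/5·R3.
R4 ← R4 + 26/5·R3.
R5 ← R5 + 71/30·R3.
R4 ← R4 / (829/36).
R1 ← R1 + 157/36·R4.
R2 ← R2 − 29/6·R4.
R3 ← R3 − 305/72·R4.
R5 ← R5 − 2341/216·R4.
R5 ← R5 / (-10637/4974).
R1 ← R1 − 707/829·R5.
R2 ← R2 + 76/829·R5.
R3 ← R3 + 362/829·R5.
R4 ← R4 + 556/829·R5.
Reading off the reduced rows gives x = -11/5, y = 13/5, z = -3/4, w = 1, v = 1/3.

x = -11/5, y = 13/5, z = -3/4, w = 1, v = 1/3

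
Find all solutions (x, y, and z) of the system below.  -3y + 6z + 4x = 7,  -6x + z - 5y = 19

infinitely many solutions

Row-reduce:
R1 ← R1 / (4).
R2 ← R2 + 6·R1.
R2 ← R2 / (-19/2).
R1 ← R1 + 3/4·R2.
Rank is 2 with 3 unknowns, leaving z free.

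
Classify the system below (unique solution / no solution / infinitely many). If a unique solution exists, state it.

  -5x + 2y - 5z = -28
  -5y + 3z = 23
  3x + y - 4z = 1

x = 3, y = -4, z = 1

Row-reduce the augmented matrix:
R1 ← R1 / (-5).
R3 ← R3 − 3·R1.
R2 ← R2 / (-5).
R1 ← R1 + 2/5·R2.
R3 ← R3 − 11/5·R2.
R3 ← R3 / (-142/25).
R1 ← R1 − 19/25·R3.
R2 ← R2 + 3/5·R3.
Reading off the reduced rows gives x = 3, y = -4, z = 1.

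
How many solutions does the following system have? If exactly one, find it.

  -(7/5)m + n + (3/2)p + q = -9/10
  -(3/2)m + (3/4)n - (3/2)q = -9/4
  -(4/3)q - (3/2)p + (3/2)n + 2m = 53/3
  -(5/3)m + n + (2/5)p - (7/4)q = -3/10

Row-reduce the augmented matrix:
R1 ← R1 / (-7/5).
R2 ← R2 + 3/2·R1.
R3 ← R3 − 2·R1.
R4 ← R4 + 5/3·R1.
R2 ← R2 / (-9/28).
R1 ← R1 + 5/7·R2.
R3 ← R3 − 41/14·R2.
R4 ← R4 + 4/21·R2.
R3 ← R3 / (-14).
R1 ← R1 − 5/2·R3.
R2 ← R2 − 5·R3.
R4 ← R4 + 13/30·R3.
R4 ← R4 / (-25/36).
R1 ← R1 − 5/6·R4.
R2 ← R2 + 1/3·R4.
R3 ← R3 − 5/3·R4.
Reading off the reduced rows gives m = 6, n = 5, p = 3, q = -2.

m = 6, n = 5, p = 3, q = -2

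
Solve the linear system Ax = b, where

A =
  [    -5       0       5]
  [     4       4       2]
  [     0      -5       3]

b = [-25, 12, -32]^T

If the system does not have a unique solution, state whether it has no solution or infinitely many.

Row-reduce the augmented matrix:
R1 ← R1 / (-5).
R2 ← R2 − 4·R1.
R2 ← R2 / (4).
R3 ← R3 + 5·R2.
R3 ← R3 / (21/2).
R1 ← R1 + 1·R3.
R2 ← R2 − 3/2·R3.
Reading off the reduced rows gives x_1 = 1, x_2 = 4, x_3 = -4.

x_1 = 1, x_2 = 4, x_3 = -4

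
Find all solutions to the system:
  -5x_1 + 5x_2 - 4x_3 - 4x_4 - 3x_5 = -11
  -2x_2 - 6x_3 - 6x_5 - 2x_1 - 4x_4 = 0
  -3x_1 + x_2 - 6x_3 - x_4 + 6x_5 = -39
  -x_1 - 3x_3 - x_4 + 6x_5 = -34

infinitely many solutions

Row-reduce:
R1 ← R1 / (-5).
R2 ← R2 + 2·R1.
R3 ← R3 + 3·R1.
R4 ← R4 + 1·R1.
R2 ← R2 / (-4).
R1 ← R1 + 1·R2.
R3 ← R3 + 2·R2.
R4 ← R4 + 1·R2.
R3 ← R3 / (-7/5).
R1 ← R1 − 19/10·R3.
R2 ← R2 − 11/10·R3.
R4 ← R4 + 11/10·R3.
R4 ← R4 / (-23/14).
R1 ← R1 − 69/14·R4.
R2 ← R2 − 37/14·R4.
R3 ← R3 + 13/7·R4.
Rank is 4 with 5 unknowns, leaving x_5 free.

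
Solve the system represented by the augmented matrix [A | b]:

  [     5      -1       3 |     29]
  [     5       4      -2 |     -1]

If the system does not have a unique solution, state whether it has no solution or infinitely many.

infinitely many solutions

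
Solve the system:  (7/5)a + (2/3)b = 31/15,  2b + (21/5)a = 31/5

infinitely many solutions

Row-reduce:
R1 ← R1 / (7/5).
R2 ← R2 − 21/5·R1.
Rank is 1 with 2 unknowns, leaving b free.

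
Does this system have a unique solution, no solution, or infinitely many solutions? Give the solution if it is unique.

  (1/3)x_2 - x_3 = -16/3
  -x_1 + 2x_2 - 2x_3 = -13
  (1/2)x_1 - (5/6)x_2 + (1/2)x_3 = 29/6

Row-reduce:
Swap R1 and R2.
R1 ← R1 / (-1).
R3 ← R3 − 1/2·R1.
R2 ← R2 / (1/3).
R1 ← R1 + 2·R2.
R3 ← R3 − 1/6·R2.
Row 3 reduces to 0 = 1, a contradiction. The system is inconsistent.

no solution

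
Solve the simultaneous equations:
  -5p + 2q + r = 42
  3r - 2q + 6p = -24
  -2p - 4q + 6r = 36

p = -6, q = 3, r = 6

Row-reduce the augmented matrix:
R1 ← R1 / (-5).
R2 ← R2 − 6·R1.
R3 ← R3 + 2·R1.
R2 ← R2 / (2/5).
R1 ← R1 + 2/5·R2.
R3 ← R3 + 24/5·R2.
R3 ← R3 / (56).
R1 ← R1 − 4·R3.
R2 ← R2 − 21/2·R3.
Reading off the reduced rows gives p = -6, q = 3, r = 6.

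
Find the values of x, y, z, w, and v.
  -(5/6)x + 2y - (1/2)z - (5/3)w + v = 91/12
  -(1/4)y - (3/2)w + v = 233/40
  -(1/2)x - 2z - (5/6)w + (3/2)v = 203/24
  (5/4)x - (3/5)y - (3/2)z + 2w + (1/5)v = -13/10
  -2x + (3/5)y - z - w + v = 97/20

Row-reduce the augmented matrix:
R1 ← R1 / (-5/6).
R3 ← R3 + 1/2·R1.
R4 ← R4 − 5/4·R1.
R5 ← R5 + 2·R1.
R2 ← R2 / (-1/4).
R1 ← R1 + 12/5·R2.
R3 ← R3 + 6/5·R2.
R4 ← R4 − 12/5·R2.
R5 ← R5 + 21/5·R2.
R3 ← R3 / (-17/10).
R1 ← R1 − 3/5·R3.
R4 ← R4 + 9/4·R3.
R5 ← R5 − 1/5·R3.
R4 ← R4 / (-493/20).
R1 ← R1 − 19·R4.
R2 ← R2 − 6·R4.
R3 ← R3 + 13/3·R4.
R5 ← R5 − 436/15·R4.
R5 ← R5 / (3262/4335).
R1 ← R1 − 148/289·R5.
R2 ← R2 − 2/289·R5.
R3 ← R3 + 520/867·R5.
R4 ← R4 + 193/289·R5.
Reading off the reduced rows gives x = 1, y = 1/2, z = -2, w = -14/5, v = 7/4.

x = 1, y = 1/2, z = -2, w = -14/5, v = 7/4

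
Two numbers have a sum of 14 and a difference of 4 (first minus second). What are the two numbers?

first number: 9, second number: 5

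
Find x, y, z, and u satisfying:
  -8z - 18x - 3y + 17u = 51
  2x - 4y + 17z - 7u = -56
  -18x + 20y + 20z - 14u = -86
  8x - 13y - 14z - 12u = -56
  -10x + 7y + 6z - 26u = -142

Row-reduce the augmented matrix:
R1 ← R1 / (-18).
R2 ← R2 − 2·R1.
R3 ← R3 + 18·R1.
R4 ← R4 − 8·R1.
R5 ← R5 + 10·R1.
R2 ← R2 / (-13/3).
R1 ← R1 − 1/6·R2.
R3 ← R3 − 23·R2.
R4 ← R4 + 43/3·R2.
R5 ← R5 − 26/3·R2.
R3 ← R3 / (4427/39).
R1 ← R1 − 83/78·R3.
R2 ← R2 + 145/39·R3.
R4 ← R4 + 921/13·R3.
R5 ← R5 − 128/3·R3.
R4 ← R4 / (-105441/4427).
R1 ← R1 + 2639/4427·R4.
R2 ← R2 + 3207/4427·R4.
R3 ← R3 + 2267/4427·R4.
R5 ← R5 + 105441/4427·R4.
R5 reduces to 0 = 0, so the extra equation is consistent.
Reading off the reduced rows gives x = 2, y = 2, z = -1, u = 5.

x = 2, y = 2, z = -1, u = 5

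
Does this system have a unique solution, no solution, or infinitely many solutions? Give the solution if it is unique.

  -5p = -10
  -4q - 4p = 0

Row-reduce the augmented matrix:
R1 ← R1 / (-5).
R2 ← R2 + 4·R1.
R2 ← R2 / (-4).
Reading off the reduced rows gives p = 2, q = -2.

p = 2, q = -2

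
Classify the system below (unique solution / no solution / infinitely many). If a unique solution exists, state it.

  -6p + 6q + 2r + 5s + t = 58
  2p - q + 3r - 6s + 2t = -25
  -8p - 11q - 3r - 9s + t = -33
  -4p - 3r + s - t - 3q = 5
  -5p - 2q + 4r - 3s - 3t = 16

no solution

Row-reduce:
R1 ← R1 / (-6).
R2 ← R2 − 2·R1.
R3 ← R3 + 8·R1.
R4 ← R4 + 4·R1.
R5 ← R5 + 5·R1.
R1 ← R1 + 1·R2.
R3 ← R3 + 19·R2.
R4 ← R4 + 7·R2.
R5 ← R5 + 7·R2.
R3 ← R3 / (64).
R1 ← R1 − 10/3·R3.
R2 ← R2 − 11/3·R3.
R4 ← R4 − 64/3·R3.
R5 ← R5 − 28·R3.
Swap R4 and R5.
R4 ← R4 / (43/8).
R1 ← R1 + 1/16·R4.
R2 ← R2 − 41/32·R4.
R3 ← R3 + 49/32·R4.
Row 5 reduces to 0 = -2/3, a contradiction. The system is inconsistent.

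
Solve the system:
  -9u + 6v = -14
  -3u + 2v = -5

no solution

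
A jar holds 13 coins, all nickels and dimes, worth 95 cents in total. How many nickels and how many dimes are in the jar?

nickels: 7, dimes: 6

Let n = nickels, d = dimes.
  n + d = 13
  5n + 10d = 95
Row-reduce the augmented matrix:
R2 ← R2 − 5·R1.
R2 ← R2 / (5).
R1 ← R1 − 1·R2.
Reading off the reduced rows gives n = 7, d = 6.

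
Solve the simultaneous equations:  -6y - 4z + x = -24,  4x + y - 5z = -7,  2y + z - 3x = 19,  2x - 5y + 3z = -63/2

Row-reduce:
R2 ← R2 − 4·R1.
R3 ← R3 + 3·R1.
R4 ← R4 − 2·R1.
R2 ← R2 / (25).
R1 ← R1 + 6·R2.
R3 ← R3 + 16·R2.
R4 ← R4 − 7·R2.
R3 ← R3 / (-99/25).
R1 ← R1 + 34/25·R3.
R2 ← R2 − 11/25·R3.
R4 ← R4 − 198/25·R3.
Row 4 reduces to 0 = -1/2, a contradiction. The system is inconsistent.

no solution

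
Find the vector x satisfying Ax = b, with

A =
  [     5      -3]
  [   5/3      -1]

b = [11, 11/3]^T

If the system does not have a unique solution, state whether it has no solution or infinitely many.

infinitely many solutions

Row-reduce:
R1 ← R1 / (5).
R2 ← R2 − 5/3·R1.
Rank is 1 with 2 unknowns, leaving x_2 free.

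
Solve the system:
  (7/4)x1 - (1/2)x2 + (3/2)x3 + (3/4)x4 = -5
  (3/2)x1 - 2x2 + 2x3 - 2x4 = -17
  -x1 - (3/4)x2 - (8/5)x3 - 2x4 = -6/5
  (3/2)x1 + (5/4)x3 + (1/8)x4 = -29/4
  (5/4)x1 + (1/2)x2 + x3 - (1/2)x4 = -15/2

no solution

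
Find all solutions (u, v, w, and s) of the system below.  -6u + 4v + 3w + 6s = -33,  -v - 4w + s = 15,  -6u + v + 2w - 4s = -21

infinitely many solutions

Row-reduce:
R1 ← R1 / (-6).
R3 ← R3 + 6·R1.
R2 ← R2 / (-1).
R1 ← R1 + 2/3·R2.
R3 ← R3 + 3·R2.
R3 ← R3 / (11).
R1 ← R1 − 13/6·R3.
R2 ← R2 − 4·R3.
Rank is 3 with 4 unknowns, leaving s free.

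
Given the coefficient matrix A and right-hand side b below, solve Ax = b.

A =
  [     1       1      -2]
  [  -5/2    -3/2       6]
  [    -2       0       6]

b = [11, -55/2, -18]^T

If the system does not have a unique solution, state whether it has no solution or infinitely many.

no solution

Row-reduce:
R2 ← R2 + 5/2·R1.
R3 ← R3 + 2·R1.
R1 ← R1 − 1·R2.
R3 ← R3 − 2·R2.
Row 3 reduces to 0 = 4, a contradiction. The system is inconsistent.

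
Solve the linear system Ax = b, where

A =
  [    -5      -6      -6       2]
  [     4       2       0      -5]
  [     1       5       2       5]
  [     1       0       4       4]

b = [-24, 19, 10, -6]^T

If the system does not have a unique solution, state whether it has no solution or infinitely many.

x_1 = 2, x_2 = 3, x_3 = -1, x_4 = -1

Row-reduce the augmented matrix:
R1 ← R1 / (-5).
R2 ← R2 − 4·R1.
R3 ← R3 − 1·R1.
R4 ← R4 − 1·R1.
R2 ← R2 / (-14/5).
R1 ← R1 − 6/5·R2.
R3 ← R3 − 19/5·R2.
R4 ← R4 + 6/5·R2.
R3 ← R3 / (-40/7).
R1 ← R1 + 6/7·R3.
R2 ← R2 − 12/7·R3.
R4 ← R4 − 34/7·R3.
R4 ← R4 / (261/40).
R1 ← R1 + 79/40·R4.
R2 ← R2 − 29/20·R4.
R3 ← R3 + 11/80·R4.
Reading off the reduced rows gives x_1 = 2, x_2 = 3, x_3 = -1, x_4 = -1.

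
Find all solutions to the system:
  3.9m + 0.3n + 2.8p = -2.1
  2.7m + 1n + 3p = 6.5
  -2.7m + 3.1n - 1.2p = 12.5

m = -5, n = 2, p = 6

Row-reduce the augmented matrix:
R1 ← R1 / (39/10).
R2 ← R2 − 27/10·R1.
R3 ← R3 + 27/10·R1.
R2 ← R2 / (103/130).
R1 ← R1 − 1/13·R2.
R3 ← R3 − 43/13·R2.
R3 ← R3 / (-1902/515).
R1 ← R1 − 190/309·R3.
R2 ← R2 − 138/103·R3.
Reading off the reduced rows gives m = -5, n = 2, p = 6.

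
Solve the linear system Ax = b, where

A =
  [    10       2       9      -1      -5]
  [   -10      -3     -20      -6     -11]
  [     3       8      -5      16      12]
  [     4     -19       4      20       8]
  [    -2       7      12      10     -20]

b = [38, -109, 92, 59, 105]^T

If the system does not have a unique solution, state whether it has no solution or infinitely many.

Row-reduce the augmented matrix:
R1 ← R1 / (10).
R2 ← R2 + 10·R1.
R3 ← R3 − 3·R1.
R4 ← R4 − 4·R1.
R5 ← R5 + 2·R1.
R2 ← R2 / (-1).
R1 ← R1 − 1/5·R2.
R3 ← R3 − 37/5·R2.
R4 ← R4 + 99/5·R2.
R5 ← R5 − 37/5·R2.
R3 ← R3 / (-891/10).
R1 ← R1 + 13/10·R3.
R2 ← R2 − 11·R3.
R4 ← R4 − 1091/5·R3.
R5 ← R5 + 338/5·R3.
R4 ← R4 / (64208/891).
R1 ← R1 + 875/891·R4.
R2 ← R2 − 212/81·R4.
R3 ← R3 − 355/891·R4.
R5 ← R5 + 13424/891·R4.
R5 ← R5 / (-181376/4013).
R1 ← R1 + 78129/64208·R5.
R2 ← R2 − 8193/16052·R5.
R3 ← R3 − 50777/64208·R5.
R4 ← R4 − 62287/64208·R5.
Reading off the reduced rows gives x_1 = 1, x_2 = 3, x_3 = 3, x_4 = 5, x_5 = 0.

x_1 = 1, x_2 = 3, x_3 = 3, x_4 = 5, x_5 = 0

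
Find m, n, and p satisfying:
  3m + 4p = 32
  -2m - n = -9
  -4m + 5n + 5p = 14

Row-reduce the augmented matrix:
R1 ← R1 / (3).
R2 ← R2 + 2·R1.
R3 ← R3 + 4·R1.
R2 ← R2 / (-1).
R3 ← R3 − 5·R2.
R3 ← R3 / (71/3).
R1 ← R1 − 4/3·R3.
R2 ← R2 + 8/3·R3.
Reading off the reduced rows gives m = 4, n = 1, p = 5.

m = 4, n = 1, p = 5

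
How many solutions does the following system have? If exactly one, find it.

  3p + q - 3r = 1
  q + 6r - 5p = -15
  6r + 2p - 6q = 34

Row-reduce the augmented matrix:
R1 ← R1 / (3).
R2 ← R2 + 5·R1.
R3 ← R3 − 2·R1.
R2 ← R2 / (8/3).
R1 ← R1 − 1/3·R2.
R3 ← R3 + 20/3·R2.
R3 ← R3 / (21/2).
R1 ← R1 + 9/8·R3.
R2 ← R2 − 3/8·R3.
Reading off the reduced rows gives p = 2, q = -5, r = 0.

p = 2, q = -5, r = 0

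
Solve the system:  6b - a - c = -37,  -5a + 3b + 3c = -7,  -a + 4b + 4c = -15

a = -1, b = -6, c = 2

Row-reduce the augmented matrix:
R1 ← R1 / (-1).
R2 ← R2 + 5·R1.
R3 ← R3 + 1·R1.
R2 ← R2 / (-27).
R1 ← R1 + 6·R2.
R3 ← R3 + 2·R2.
R3 ← R3 / (119/27).
R1 ← R1 + 7/9·R3.
R2 ← R2 + 8/27·R3.
Reading off the reduced rows gives a = -1, b = -6, c = 2.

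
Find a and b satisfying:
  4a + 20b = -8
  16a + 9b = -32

a = -2, b = 0

Row-reduce the augmented matrix:
R1 ← R1 / (4).
R2 ← R2 − 16·R1.
R2 ← R2 / (-71).
R1 ← R1 − 5·R2.
Reading off the reduced rows gives a = -2, b = 0.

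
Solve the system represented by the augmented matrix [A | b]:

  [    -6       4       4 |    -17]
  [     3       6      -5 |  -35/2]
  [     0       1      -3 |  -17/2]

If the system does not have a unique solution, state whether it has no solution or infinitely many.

x_1 = 5/2, x_2 = -5/2, x_3 = 2

Row-reduce the augmented matrix:
R1 ← R1 / (-6).
R2 ← R2 − 3·R1.
R2 ← R2 / (8).
R1 ← R1 + 2/3·R2.
R3 ← R3 − 1·R2.
R3 ← R3 / (-21/8).
R1 ← R1 + 11/12·R3.
R2 ← R2 + 3/8·R3.
Reading off the reduced rows gives x_1 = 5/2, x_2 = -5/2, x_3 = 2.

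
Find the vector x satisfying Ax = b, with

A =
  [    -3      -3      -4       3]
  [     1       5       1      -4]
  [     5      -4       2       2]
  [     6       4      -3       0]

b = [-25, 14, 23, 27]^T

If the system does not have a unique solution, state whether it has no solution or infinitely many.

x_1 = 5, x_2 = 0, x_3 = 1, x_4 = -2

Row-reduce the augmented matrix:
R1 ← R1 / (-3).
R2 ← R2 − 1·R1.
R3 ← R3 − 5·R1.
R4 ← R4 − 6·R1.
R2 ← R2 / (4).
R1 ← R1 − 1·R2.
R3 ← R3 + 9·R2.
R4 ← R4 + 2·R2.
R3 ← R3 / (-65/12).
R1 ← R1 − 17/12·R3.
R2 ← R2 + 1/12·R3.
R4 ← R4 + 67/6·R3.
R4 ← R4 / (259/65).
R1 ← R1 + 12/65·R4.
R2 ← R2 + 49/65·R4.
R3 ← R3 + 3/65·R4.
Reading off the reduced rows gives x_1 = 5, x_2 = 0, x_3 = 1, x_4 = -2.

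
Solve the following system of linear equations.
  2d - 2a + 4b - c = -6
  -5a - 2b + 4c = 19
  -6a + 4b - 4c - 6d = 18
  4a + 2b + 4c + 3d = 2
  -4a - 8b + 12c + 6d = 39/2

no solution

Row-reduce:
R1 ← R1 / (-2).
R2 ← R2 + 5·R1.
R3 ← R3 + 6·R1.
R4 ← R4 − 4·R1.
R5 ← R5 + 4·R1.
R2 ← R2 / (-12).
R1 ← R1 + 2·R2.
R3 ← R3 + 8·R2.
R4 ← R4 − 10·R2.
R5 ← R5 + 16·R2.
R3 ← R3 / (-16/3).
R1 ← R1 + 7/12·R3.
R2 ← R2 + 13/24·R3.
R4 ← R4 − 89/12·R3.
R5 ← R5 − 16/3·R3.
R4 ← R4 / (-295/32).
R1 ← R1 − 25/32·R4.
R2 ← R2 − 83/64·R4.
R3 ← R3 − 13/8·R4.
Row 5 reduces to 0 = -1/2, a contradiction. The system is inconsistent.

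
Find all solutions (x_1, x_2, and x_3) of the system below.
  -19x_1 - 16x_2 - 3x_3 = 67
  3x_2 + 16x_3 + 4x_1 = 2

Row-reduce:
R1 ← R1 / (-19).
R2 ← R2 − 4·R1.
R2 ← R2 / (-7/19).
R1 ← R1 − 16/19·R2.
Rank is 2 with 3 unknowns, leaving x_3 free.

infinitely many solutions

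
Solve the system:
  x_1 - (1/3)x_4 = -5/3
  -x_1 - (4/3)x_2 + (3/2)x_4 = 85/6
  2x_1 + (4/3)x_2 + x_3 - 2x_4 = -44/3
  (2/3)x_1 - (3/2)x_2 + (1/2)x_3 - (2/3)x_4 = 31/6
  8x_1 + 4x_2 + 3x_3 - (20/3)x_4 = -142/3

Row-reduce the augmented matrix:
R2 ← R2 + 1·R1.
R3 ← R3 − 2·R1.
R4 ← R4 − 2/3·R1.
R5 ← R5 − 8·R1.
R2 ← R2 / (-4/3).
R3 ← R3 − 4/3·R2.
R4 ← R4 + 3/2·R2.
R5 ← R5 − 4·R2.
R4 ← R4 − 1/2·R3.
R5 ← R5 − 3·R3.
R4 ← R4 / (-241/144).
R1 ← R1 + 1/3·R4.
R2 ← R2 + 7/8·R4.
R3 ← R3 + 1/6·R4.
R5 reduces to 0 = 0, so the extra equation is consistent.
Reading off the reduced rows gives x_1 = 0, x_2 = -5, x_3 = 2, x_4 = 5.

x_1 = 0, x_2 = -5, x_3 = 2, x_4 = 5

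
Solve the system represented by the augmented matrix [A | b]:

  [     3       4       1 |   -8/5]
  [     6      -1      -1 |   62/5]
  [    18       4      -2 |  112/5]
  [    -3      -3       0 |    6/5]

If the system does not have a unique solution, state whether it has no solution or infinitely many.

Row-reduce the augmented matrix:
R1 ← R1 / (3).
R2 ← R2 − 6·R1.
R3 ← R3 − 18·R1.
R4 ← R4 + 3·R1.
R2 ← R2 / (-9).
R1 ← R1 − 4/3·R2.
R3 ← R3 + 20·R2.
R4 ← R4 − 1·R2.
R3 ← R3 / (-4/3).
R1 ← R1 + 1/9·R3.
R2 ← R2 − 1/3·R3.
R4 ← R4 − 2/3·R3.
R4 reduces to 0 = 0, so the extra equation is consistent.
Reading off the reduced rows gives x_1 = 2, x_2 = -12/5, x_3 = 2.

x_1 = 2, x_2 = -12/5, x_3 = 2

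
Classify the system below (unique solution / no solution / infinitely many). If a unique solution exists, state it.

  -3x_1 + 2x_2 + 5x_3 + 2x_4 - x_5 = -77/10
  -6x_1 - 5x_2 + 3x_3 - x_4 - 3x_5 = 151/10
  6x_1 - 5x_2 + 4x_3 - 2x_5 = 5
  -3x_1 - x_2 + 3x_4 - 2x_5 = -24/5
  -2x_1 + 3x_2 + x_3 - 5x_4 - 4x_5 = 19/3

Row-reduce the augmented matrix:
R1 ← R1 / (-3).
R2 ← R2 + 6·R1.
R3 ← R3 − 6·R1.
R4 ← R4 + 3·R1.
R5 ← R5 + 2·R1.
R2 ← R2 / (-9).
R1 ← R1 + 2/3·R2.
R3 ← R3 + 1·R2.
R4 ← R4 + 3·R2.
R5 ← R5 − 5/3·R2.
R3 ← R3 / (133/9).
R1 ← R1 + 31/27·R3.
R2 ← R2 − 7/9·R3.
R4 ← R4 + 8/3·R3.
R5 ← R5 + 98/27·R3.
R4 ← R4 / (464/133).
R1 ← R1 − 23/399·R4.
R2 ← R2 − 6/19·R4.
R3 ← R3 − 41/133·R4.
R5 ← R5 + 350/57·R4.
R5 ← R5 / (-2395/348).
R1 ← R1 − 89/696·R5.
R2 ← R2 − 51/116·R5.
R3 ← R3 + 33/232·R5.
R4 ← R4 + 91/232·R5.
Reading off the reduced rows gives x_1 = -2/3, x_2 = -2, x_3 = 0, x_4 = -13/5, x_5 = 1/2.

x_1 = -2/3, x_2 = -2, x_3 = 0, x_4 = -13/5, x_5 = 1/2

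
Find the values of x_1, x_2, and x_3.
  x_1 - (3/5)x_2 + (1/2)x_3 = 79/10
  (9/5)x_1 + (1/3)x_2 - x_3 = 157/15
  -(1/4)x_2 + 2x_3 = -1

Row-reduce the augmented matrix:
R2 ← R2 − 9/5·R1.
R2 ← R2 / (106/75).
R1 ← R1 + 3/5·R2.
R3 ← R3 + 1/4·R2.
R3 ← R3 / (1411/848).
R1 ← R1 + 65/212·R3.
R2 ← R2 + 285/212·R3.
Reading off the reduced rows gives x_1 = 6, x_2 = -4, x_3 = -1.

x_1 = 6, x_2 = -4, x_3 = -1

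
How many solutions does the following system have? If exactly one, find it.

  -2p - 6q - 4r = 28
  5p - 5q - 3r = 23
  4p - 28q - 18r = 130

Row-reduce:
R1 ← R1 / (-2).
R2 ← R2 − 5·R1.
R3 ← R3 − 4·R1.
R2 ← R2 / (-20).
R1 ← R1 − 3·R2.
R3 ← R3 + 40·R2.
Rank is 2 with 3 unknowns, leaving r free.

infinitely many solutions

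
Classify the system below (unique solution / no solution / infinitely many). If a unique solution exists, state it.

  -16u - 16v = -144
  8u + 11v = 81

Row-reduce the augmented matrix:
R1 ← R1 / (-16).
R2 ← R2 − 8·R1.
R2 ← R2 / (3).
R1 ← R1 − 1·R2.
Reading off the reduced rows gives u = 6, v = 3.

u = 6, v = 3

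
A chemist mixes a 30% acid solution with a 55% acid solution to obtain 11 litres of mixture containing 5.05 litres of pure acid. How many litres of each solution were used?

litres of solution A: 4, litres of solution B: 7

Let a = litres of solution A, b = litres of solution B.
  b + a = 11
  (11/20)b + (3/10)a = 101/20
From equation 1: a = 11 − b.
Substitute into equation 2 and solve: b = 7.
Then a = 4.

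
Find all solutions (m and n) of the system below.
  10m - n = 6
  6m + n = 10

Row-reduce the augmented matrix:
R1 ← R1 / (10).
R2 ← R2 − 6·R1.
R2 ← R2 / (8/5).
R1 ← R1 + 1/10·R2.
Reading off the reduced rows gives m = 1, n = 4.

m = 1, n = 4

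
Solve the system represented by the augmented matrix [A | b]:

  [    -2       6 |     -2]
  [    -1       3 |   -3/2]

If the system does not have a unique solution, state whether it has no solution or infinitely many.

no solution

Row-reduce:
R1 ← R1 / (-2).
R2 ← R2 + 1·R1.
Row 2 reduces to 0 = -1/2, a contradiction. The system is inconsistent.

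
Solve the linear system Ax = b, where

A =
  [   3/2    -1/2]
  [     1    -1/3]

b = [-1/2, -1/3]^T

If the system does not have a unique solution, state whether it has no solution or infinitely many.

Row-reduce:
R1 ← R1 / (3/2).
R2 ← R2 − 1·R1.
Rank is 1 with 2 unknowns, leaving x_2 free.

infinitely many solutions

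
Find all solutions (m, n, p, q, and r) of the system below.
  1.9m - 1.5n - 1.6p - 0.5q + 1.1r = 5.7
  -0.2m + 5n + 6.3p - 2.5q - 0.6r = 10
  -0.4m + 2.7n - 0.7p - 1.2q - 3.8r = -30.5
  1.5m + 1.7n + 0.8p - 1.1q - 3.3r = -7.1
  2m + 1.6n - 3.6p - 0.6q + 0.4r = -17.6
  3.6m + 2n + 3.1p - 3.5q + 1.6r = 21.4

m = 5, n = -3, p = 6, q = 4, r = 3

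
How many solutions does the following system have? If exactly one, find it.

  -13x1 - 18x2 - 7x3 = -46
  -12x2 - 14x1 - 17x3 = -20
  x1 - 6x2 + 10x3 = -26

infinitely many solutions

Row-reduce:
R1 ← R1 / (-13).
R2 ← R2 + 14·R1.
R3 ← R3 − 1·R1.
R2 ← R2 / (96/13).
R1 ← R1 − 18/13·R2.
R3 ← R3 + 96/13·R2.
Rank is 2 with 3 unknowns, leaving x3 free.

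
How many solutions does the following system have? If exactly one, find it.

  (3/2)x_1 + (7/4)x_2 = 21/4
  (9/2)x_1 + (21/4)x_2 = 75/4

no solution

Row-reduce:
R1 ← R1 / (3/2).
R2 ← R2 − 9/2·R1.
Row 2 reduces to 0 = 3, a contradiction. The system is inconsistent.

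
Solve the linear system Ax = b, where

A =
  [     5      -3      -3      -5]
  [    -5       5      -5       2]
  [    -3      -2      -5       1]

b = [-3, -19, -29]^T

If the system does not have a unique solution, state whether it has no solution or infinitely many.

infinitely many solutions

Row-reduce:
R1 ← R1 / (5).
R2 ← R2 + 5·R1.
R3 ← R3 + 3·R1.
R2 ← R2 / (2).
R1 ← R1 + 3/5·R2.
R3 ← R3 + 19/5·R2.
R3 ← R3 / (-22).
R1 ← R1 + 3·R3.
R2 ← R2 + 4·R3.
Rank is 3 with 4 unknowns, leaving x_4 free.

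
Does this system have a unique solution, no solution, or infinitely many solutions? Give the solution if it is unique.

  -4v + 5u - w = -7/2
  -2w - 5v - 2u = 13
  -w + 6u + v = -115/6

u = -7/3, v = -8/3, w = 5/2

Row-reduce the augmented matrix:
R1 ← R1 / (5).
R2 ← R2 + 2·R1.
R3 ← R3 − 6·R1.
R2 ← R2 / (-33/5).
R1 ← R1 + 4/5·R2.
R3 ← R3 − 29/5·R2.
R3 ← R3 / (-21/11).
R1 ← R1 − 1/11·R3.
R2 ← R2 − 4/11·R3.
Reading off the reduced rows gives u = -7/3, v = -8/3, w = 5/2.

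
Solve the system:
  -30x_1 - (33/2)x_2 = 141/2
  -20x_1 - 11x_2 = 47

infinitely many solutions

Row-reduce:
R1 ← R1 / (-30).
R2 ← R2 + 20·R1.
Rank is 1 with 2 unknowns, leaving x_2 free.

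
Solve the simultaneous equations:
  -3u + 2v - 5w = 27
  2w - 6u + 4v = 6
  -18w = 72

infinitely many solutions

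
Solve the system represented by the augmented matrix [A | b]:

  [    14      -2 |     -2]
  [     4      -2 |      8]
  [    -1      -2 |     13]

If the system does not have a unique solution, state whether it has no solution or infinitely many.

x_1 = -1, x_2 = -6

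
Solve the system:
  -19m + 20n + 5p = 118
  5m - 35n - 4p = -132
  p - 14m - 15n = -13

Row-reduce:
R1 ← R1 / (-19).
R2 ← R2 − 5·R1.
R3 ← R3 + 14·R1.
R2 ← R2 / (-565/19).
R1 ← R1 + 20/19·R2.
R3 ← R3 + 565/19·R2.
Row 3 reduces to 0 = 1, a contradiction. The system is inconsistent.

no solution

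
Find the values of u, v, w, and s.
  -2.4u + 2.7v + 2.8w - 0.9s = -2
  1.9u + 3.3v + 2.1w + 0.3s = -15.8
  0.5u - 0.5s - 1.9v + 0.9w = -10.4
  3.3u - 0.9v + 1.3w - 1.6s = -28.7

Row-reduce the augmented matrix:
R1 ← R1 / (-12/5).
R2 ← R2 − 19/10·R1.
R3 ← R3 − 1/2·R1.
R4 ← R4 − 33/10·R1.
R2 ← R2 / (87/16).
R1 ← R1 + 9/8·R2.
R3 ← R3 + 107/80·R2.
R4 ← R4 − 45/16·R2.
R3 ← R3 / (16607/6525).
R1 ← R1 + 119/435·R3.
R2 ← R2 − 1036/1305·R3.
R4 ← R4 − 423/145·R3.
R4 ← R4 / (-285611/166070).
R1 ← R1 − 3402/16607·R4.
R2 ← R2 − 2827/16607·R4.
R3 ← R3 + 5148/16607·R4.
Reading off the reduced rows gives u = -5, v = 1, w = -5, s = 3.

u = -5, v = 1, w = -5, s = 3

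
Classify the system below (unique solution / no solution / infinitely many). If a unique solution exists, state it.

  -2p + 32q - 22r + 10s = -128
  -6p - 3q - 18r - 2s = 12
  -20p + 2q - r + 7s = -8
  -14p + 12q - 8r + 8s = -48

infinitely many solutions

Row-reduce:
R1 ← R1 / (-2).
R2 ← R2 + 6·R1.
R3 ← R3 + 20·R1.
R4 ← R4 + 14·R1.
R2 ← R2 / (-99).
R1 ← R1 + 16·R2.
R3 ← R3 + 318·R2.
R4 ← R4 + 212·R2.
R3 ← R3 / (713/11).
R1 ← R1 − 107/33·R3.
R2 ← R2 + 16/33·R3.
R4 ← R4 − 1426/33·R3.
Rank is 3 with 4 unknowns, leaving s free.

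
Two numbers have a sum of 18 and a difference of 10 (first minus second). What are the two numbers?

first number: 14, second number: 4

Let x = first number, y = second number.
  x + y = 18
  x - y = 10
Row-reduce the augmented matrix:
R2 ← R2 − 1·R1.
R2 ← R2 / (-2).
R1 ← R1 − 1·R2.
Reading off the reduced rows gives x = 14, y = 4.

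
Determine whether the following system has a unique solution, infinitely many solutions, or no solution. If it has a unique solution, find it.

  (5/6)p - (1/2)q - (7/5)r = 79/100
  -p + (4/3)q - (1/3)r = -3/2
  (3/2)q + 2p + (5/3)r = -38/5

p = -3/2, q = -12/5, r = -3/5

Row-reduce the augmented matrix:
R1 ← R1 / (5/6).
R2 ← R2 + 1·R1.
R3 ← R3 − 2·R1.
R2 ← R2 / (11/15).
R1 ← R1 + 3/5·R2.
R3 ← R3 − 27/10·R2.
R3 ← R3 / (821/66).
R1 ← R1 + 183/55·R3.
R2 ← R2 + 151/55·R3.
Reading off the reduced rows gives p = -3/2, q = -12/5, r = -3/5.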